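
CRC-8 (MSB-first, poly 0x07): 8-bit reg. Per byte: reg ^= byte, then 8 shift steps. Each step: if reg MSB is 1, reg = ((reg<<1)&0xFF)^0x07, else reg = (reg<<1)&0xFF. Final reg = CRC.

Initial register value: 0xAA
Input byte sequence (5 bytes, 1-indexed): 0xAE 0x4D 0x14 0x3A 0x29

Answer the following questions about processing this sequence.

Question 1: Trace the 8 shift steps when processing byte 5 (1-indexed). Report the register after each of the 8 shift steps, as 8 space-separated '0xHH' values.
Answer: 0x81 0x05 0x0A 0x14 0x28 0x50 0xA0 0x47

Derivation:
After byte 1 (0xAE): reg=0x1C
After byte 2 (0x4D): reg=0xB0
After byte 3 (0x14): reg=0x75
After byte 4 (0x3A): reg=0xEA
Register before byte 5: 0xEA
After XOR with byte 0x29: 0xC3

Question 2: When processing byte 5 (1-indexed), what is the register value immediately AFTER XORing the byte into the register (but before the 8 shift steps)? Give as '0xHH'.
Answer: 0xC3

Derivation:
Register before byte 5: 0xEA
Byte 5: 0x29
0xEA XOR 0x29 = 0xC3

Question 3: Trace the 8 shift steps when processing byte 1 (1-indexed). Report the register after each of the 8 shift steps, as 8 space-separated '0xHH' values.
Answer: 0x08 0x10 0x20 0x40 0x80 0x07 0x0E 0x1C

Derivation:
Register before byte 1: 0xAA
After XOR with byte 0xAE: 0x04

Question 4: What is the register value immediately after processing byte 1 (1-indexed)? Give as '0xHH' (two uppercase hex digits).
After byte 1 (0xAE): reg=0x1C

Answer: 0x1C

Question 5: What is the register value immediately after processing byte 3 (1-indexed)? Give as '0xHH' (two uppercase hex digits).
Answer: 0x75

Derivation:
After byte 1 (0xAE): reg=0x1C
After byte 2 (0x4D): reg=0xB0
After byte 3 (0x14): reg=0x75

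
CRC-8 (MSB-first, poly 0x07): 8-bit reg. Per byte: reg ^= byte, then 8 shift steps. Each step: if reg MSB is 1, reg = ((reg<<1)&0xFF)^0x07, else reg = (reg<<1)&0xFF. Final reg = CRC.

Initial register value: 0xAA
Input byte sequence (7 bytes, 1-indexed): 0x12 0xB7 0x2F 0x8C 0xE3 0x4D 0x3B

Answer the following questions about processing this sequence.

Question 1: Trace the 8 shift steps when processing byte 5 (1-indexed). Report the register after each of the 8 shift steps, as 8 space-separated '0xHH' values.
Answer: 0xE9 0xD5 0xAD 0x5D 0xBA 0x73 0xE6 0xCB

Derivation:
After byte 1 (0x12): reg=0x21
After byte 2 (0xB7): reg=0xEB
After byte 3 (0x2F): reg=0x52
After byte 4 (0x8C): reg=0x14
Register before byte 5: 0x14
After XOR with byte 0xE3: 0xF7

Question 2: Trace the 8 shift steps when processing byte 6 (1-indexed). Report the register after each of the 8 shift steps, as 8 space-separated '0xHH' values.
Answer: 0x0B 0x16 0x2C 0x58 0xB0 0x67 0xCE 0x9B

Derivation:
After byte 1 (0x12): reg=0x21
After byte 2 (0xB7): reg=0xEB
After byte 3 (0x2F): reg=0x52
After byte 4 (0x8C): reg=0x14
After byte 5 (0xE3): reg=0xCB
Register before byte 6: 0xCB
After XOR with byte 0x4D: 0x86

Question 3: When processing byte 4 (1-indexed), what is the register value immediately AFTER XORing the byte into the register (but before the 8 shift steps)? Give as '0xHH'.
Register before byte 4: 0x52
Byte 4: 0x8C
0x52 XOR 0x8C = 0xDE

Answer: 0xDE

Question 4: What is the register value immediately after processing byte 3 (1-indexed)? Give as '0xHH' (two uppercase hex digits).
After byte 1 (0x12): reg=0x21
After byte 2 (0xB7): reg=0xEB
After byte 3 (0x2F): reg=0x52

Answer: 0x52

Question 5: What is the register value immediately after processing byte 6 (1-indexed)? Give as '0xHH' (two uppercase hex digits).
Answer: 0x9B

Derivation:
After byte 1 (0x12): reg=0x21
After byte 2 (0xB7): reg=0xEB
After byte 3 (0x2F): reg=0x52
After byte 4 (0x8C): reg=0x14
After byte 5 (0xE3): reg=0xCB
After byte 6 (0x4D): reg=0x9B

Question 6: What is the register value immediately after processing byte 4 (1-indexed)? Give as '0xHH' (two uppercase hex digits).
After byte 1 (0x12): reg=0x21
After byte 2 (0xB7): reg=0xEB
After byte 3 (0x2F): reg=0x52
After byte 4 (0x8C): reg=0x14

Answer: 0x14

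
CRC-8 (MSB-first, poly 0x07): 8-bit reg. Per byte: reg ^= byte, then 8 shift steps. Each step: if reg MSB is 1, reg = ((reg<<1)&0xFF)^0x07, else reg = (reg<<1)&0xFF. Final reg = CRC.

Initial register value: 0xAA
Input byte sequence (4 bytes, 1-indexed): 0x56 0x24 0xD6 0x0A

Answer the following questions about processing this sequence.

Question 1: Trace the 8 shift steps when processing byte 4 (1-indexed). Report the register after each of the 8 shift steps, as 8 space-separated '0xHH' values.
Answer: 0x94 0x2F 0x5E 0xBC 0x7F 0xFE 0xFB 0xF1

Derivation:
After byte 1 (0x56): reg=0xFA
After byte 2 (0x24): reg=0x14
After byte 3 (0xD6): reg=0x40
Register before byte 4: 0x40
After XOR with byte 0x0A: 0x4A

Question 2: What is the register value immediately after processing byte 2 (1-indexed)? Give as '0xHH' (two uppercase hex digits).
Answer: 0x14

Derivation:
After byte 1 (0x56): reg=0xFA
After byte 2 (0x24): reg=0x14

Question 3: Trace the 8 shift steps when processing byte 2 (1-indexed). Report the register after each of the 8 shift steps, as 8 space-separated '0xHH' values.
After byte 1 (0x56): reg=0xFA
Register before byte 2: 0xFA
After XOR with byte 0x24: 0xDE

Answer: 0xBB 0x71 0xE2 0xC3 0x81 0x05 0x0A 0x14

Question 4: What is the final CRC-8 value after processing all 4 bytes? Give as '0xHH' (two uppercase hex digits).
Answer: 0xF1

Derivation:
After byte 1 (0x56): reg=0xFA
After byte 2 (0x24): reg=0x14
After byte 3 (0xD6): reg=0x40
After byte 4 (0x0A): reg=0xF1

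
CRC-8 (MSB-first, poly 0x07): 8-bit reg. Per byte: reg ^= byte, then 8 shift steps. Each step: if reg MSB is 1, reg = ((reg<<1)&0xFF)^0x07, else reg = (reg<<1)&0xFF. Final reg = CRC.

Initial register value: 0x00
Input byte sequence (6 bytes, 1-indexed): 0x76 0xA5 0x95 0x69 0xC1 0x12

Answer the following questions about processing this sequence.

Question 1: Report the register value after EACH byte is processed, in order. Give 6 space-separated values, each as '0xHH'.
0x45 0xAE 0xA1 0x76 0x0C 0x5A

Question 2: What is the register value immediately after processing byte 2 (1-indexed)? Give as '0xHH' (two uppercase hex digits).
After byte 1 (0x76): reg=0x45
After byte 2 (0xA5): reg=0xAE

Answer: 0xAE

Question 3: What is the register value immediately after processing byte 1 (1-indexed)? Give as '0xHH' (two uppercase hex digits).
After byte 1 (0x76): reg=0x45

Answer: 0x45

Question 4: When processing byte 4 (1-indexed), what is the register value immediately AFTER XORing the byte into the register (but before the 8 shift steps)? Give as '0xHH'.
Answer: 0xC8

Derivation:
Register before byte 4: 0xA1
Byte 4: 0x69
0xA1 XOR 0x69 = 0xC8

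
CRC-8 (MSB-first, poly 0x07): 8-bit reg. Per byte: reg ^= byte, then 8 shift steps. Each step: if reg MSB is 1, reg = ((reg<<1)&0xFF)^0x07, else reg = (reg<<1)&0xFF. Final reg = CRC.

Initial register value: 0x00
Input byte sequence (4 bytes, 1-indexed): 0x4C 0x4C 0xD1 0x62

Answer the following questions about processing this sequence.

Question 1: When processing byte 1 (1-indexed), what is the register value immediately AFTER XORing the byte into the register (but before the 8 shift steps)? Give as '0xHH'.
Answer: 0x4C

Derivation:
Register before byte 1: 0x00
Byte 1: 0x4C
0x00 XOR 0x4C = 0x4C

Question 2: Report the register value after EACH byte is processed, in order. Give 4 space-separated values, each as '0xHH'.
0xE3 0x44 0xE2 0x89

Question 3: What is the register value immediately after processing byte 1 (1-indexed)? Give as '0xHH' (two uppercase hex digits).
After byte 1 (0x4C): reg=0xE3

Answer: 0xE3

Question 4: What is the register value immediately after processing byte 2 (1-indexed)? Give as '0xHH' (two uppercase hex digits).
After byte 1 (0x4C): reg=0xE3
After byte 2 (0x4C): reg=0x44

Answer: 0x44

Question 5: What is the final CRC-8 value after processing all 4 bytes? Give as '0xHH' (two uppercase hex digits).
After byte 1 (0x4C): reg=0xE3
After byte 2 (0x4C): reg=0x44
After byte 3 (0xD1): reg=0xE2
After byte 4 (0x62): reg=0x89

Answer: 0x89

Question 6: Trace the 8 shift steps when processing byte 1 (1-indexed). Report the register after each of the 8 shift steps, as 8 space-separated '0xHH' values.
Answer: 0x98 0x37 0x6E 0xDC 0xBF 0x79 0xF2 0xE3

Derivation:
Register before byte 1: 0x00
After XOR with byte 0x4C: 0x4C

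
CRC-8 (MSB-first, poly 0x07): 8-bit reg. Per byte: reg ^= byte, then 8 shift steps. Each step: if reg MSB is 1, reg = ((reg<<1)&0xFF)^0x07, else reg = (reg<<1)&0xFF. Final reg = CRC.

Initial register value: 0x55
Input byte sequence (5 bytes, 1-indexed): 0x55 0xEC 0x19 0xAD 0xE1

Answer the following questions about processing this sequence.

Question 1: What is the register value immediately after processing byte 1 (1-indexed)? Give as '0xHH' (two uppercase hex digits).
Answer: 0x00

Derivation:
After byte 1 (0x55): reg=0x00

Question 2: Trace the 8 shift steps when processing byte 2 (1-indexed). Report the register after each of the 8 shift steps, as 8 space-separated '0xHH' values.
After byte 1 (0x55): reg=0x00
Register before byte 2: 0x00
After XOR with byte 0xEC: 0xEC

Answer: 0xDF 0xB9 0x75 0xEA 0xD3 0xA1 0x45 0x8A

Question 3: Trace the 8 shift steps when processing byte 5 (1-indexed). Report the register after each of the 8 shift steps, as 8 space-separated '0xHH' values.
Answer: 0xEA 0xD3 0xA1 0x45 0x8A 0x13 0x26 0x4C

Derivation:
After byte 1 (0x55): reg=0x00
After byte 2 (0xEC): reg=0x8A
After byte 3 (0x19): reg=0xF0
After byte 4 (0xAD): reg=0x94
Register before byte 5: 0x94
After XOR with byte 0xE1: 0x75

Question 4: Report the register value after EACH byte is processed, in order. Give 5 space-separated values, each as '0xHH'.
0x00 0x8A 0xF0 0x94 0x4C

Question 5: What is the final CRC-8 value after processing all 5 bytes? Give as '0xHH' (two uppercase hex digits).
After byte 1 (0x55): reg=0x00
After byte 2 (0xEC): reg=0x8A
After byte 3 (0x19): reg=0xF0
After byte 4 (0xAD): reg=0x94
After byte 5 (0xE1): reg=0x4C

Answer: 0x4C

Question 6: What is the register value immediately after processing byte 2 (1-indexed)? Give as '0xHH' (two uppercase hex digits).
Answer: 0x8A

Derivation:
After byte 1 (0x55): reg=0x00
After byte 2 (0xEC): reg=0x8A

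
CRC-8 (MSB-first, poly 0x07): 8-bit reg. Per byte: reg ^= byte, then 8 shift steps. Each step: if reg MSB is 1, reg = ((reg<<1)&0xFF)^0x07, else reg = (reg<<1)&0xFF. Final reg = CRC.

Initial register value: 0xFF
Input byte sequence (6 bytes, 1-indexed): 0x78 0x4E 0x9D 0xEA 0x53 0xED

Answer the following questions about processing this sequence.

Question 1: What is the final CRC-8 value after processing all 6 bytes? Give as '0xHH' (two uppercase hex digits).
After byte 1 (0x78): reg=0x9C
After byte 2 (0x4E): reg=0x30
After byte 3 (0x9D): reg=0x4A
After byte 4 (0xEA): reg=0x69
After byte 5 (0x53): reg=0xA6
After byte 6 (0xED): reg=0xF6

Answer: 0xF6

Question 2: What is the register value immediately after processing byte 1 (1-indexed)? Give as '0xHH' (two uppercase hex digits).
After byte 1 (0x78): reg=0x9C

Answer: 0x9C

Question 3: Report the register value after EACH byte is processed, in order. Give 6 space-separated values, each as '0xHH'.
0x9C 0x30 0x4A 0x69 0xA6 0xF6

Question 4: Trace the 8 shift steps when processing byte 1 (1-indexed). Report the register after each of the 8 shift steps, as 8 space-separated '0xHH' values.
Answer: 0x09 0x12 0x24 0x48 0x90 0x27 0x4E 0x9C

Derivation:
Register before byte 1: 0xFF
After XOR with byte 0x78: 0x87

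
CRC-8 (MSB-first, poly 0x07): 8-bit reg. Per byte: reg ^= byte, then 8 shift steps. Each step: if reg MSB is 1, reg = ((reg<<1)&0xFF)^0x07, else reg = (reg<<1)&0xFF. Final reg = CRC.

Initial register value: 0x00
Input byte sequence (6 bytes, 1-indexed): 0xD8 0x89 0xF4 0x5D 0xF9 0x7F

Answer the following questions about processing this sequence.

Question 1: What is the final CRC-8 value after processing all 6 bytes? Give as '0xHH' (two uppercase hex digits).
Answer: 0x9A

Derivation:
After byte 1 (0xD8): reg=0x06
After byte 2 (0x89): reg=0xA4
After byte 3 (0xF4): reg=0xB7
After byte 4 (0x5D): reg=0x98
After byte 5 (0xF9): reg=0x20
After byte 6 (0x7F): reg=0x9A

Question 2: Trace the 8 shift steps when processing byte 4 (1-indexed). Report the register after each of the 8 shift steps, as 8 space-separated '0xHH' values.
Answer: 0xD3 0xA1 0x45 0x8A 0x13 0x26 0x4C 0x98

Derivation:
After byte 1 (0xD8): reg=0x06
After byte 2 (0x89): reg=0xA4
After byte 3 (0xF4): reg=0xB7
Register before byte 4: 0xB7
After XOR with byte 0x5D: 0xEA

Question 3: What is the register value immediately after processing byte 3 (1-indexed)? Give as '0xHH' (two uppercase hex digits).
After byte 1 (0xD8): reg=0x06
After byte 2 (0x89): reg=0xA4
After byte 3 (0xF4): reg=0xB7

Answer: 0xB7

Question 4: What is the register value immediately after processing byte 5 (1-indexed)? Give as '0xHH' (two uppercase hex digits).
After byte 1 (0xD8): reg=0x06
After byte 2 (0x89): reg=0xA4
After byte 3 (0xF4): reg=0xB7
After byte 4 (0x5D): reg=0x98
After byte 5 (0xF9): reg=0x20

Answer: 0x20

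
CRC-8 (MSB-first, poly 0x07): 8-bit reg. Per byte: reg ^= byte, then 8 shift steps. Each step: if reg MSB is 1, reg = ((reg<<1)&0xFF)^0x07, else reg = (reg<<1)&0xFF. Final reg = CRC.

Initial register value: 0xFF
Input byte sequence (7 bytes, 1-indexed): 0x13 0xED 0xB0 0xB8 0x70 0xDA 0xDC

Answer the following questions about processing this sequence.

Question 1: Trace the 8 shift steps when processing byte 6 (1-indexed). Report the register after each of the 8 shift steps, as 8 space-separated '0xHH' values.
After byte 1 (0x13): reg=0x8A
After byte 2 (0xED): reg=0x32
After byte 3 (0xB0): reg=0x87
After byte 4 (0xB8): reg=0xBD
After byte 5 (0x70): reg=0x6D
Register before byte 6: 0x6D
After XOR with byte 0xDA: 0xB7

Answer: 0x69 0xD2 0xA3 0x41 0x82 0x03 0x06 0x0C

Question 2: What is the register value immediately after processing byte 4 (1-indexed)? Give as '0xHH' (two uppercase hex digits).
Answer: 0xBD

Derivation:
After byte 1 (0x13): reg=0x8A
After byte 2 (0xED): reg=0x32
After byte 3 (0xB0): reg=0x87
After byte 4 (0xB8): reg=0xBD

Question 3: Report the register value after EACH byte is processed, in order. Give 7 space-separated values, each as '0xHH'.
0x8A 0x32 0x87 0xBD 0x6D 0x0C 0x3E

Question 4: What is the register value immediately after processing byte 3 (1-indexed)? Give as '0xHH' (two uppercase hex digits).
Answer: 0x87

Derivation:
After byte 1 (0x13): reg=0x8A
After byte 2 (0xED): reg=0x32
After byte 3 (0xB0): reg=0x87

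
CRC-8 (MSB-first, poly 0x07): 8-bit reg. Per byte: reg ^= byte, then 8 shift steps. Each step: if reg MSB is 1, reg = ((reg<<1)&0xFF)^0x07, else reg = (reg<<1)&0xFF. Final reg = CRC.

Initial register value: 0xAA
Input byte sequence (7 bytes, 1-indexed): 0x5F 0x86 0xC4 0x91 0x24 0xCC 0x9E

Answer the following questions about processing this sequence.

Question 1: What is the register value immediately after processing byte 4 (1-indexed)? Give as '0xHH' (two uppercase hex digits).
After byte 1 (0x5F): reg=0xC5
After byte 2 (0x86): reg=0xCE
After byte 3 (0xC4): reg=0x36
After byte 4 (0x91): reg=0x7C

Answer: 0x7C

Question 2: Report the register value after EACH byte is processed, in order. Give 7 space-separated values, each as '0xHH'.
0xC5 0xCE 0x36 0x7C 0x8F 0xCE 0xB7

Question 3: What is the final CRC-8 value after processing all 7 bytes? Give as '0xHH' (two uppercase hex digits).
After byte 1 (0x5F): reg=0xC5
After byte 2 (0x86): reg=0xCE
After byte 3 (0xC4): reg=0x36
After byte 4 (0x91): reg=0x7C
After byte 5 (0x24): reg=0x8F
After byte 6 (0xCC): reg=0xCE
After byte 7 (0x9E): reg=0xB7

Answer: 0xB7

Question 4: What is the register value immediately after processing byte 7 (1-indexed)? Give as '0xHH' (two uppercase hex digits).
After byte 1 (0x5F): reg=0xC5
After byte 2 (0x86): reg=0xCE
After byte 3 (0xC4): reg=0x36
After byte 4 (0x91): reg=0x7C
After byte 5 (0x24): reg=0x8F
After byte 6 (0xCC): reg=0xCE
After byte 7 (0x9E): reg=0xB7

Answer: 0xB7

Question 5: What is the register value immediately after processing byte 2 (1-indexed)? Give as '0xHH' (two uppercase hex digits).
After byte 1 (0x5F): reg=0xC5
After byte 2 (0x86): reg=0xCE

Answer: 0xCE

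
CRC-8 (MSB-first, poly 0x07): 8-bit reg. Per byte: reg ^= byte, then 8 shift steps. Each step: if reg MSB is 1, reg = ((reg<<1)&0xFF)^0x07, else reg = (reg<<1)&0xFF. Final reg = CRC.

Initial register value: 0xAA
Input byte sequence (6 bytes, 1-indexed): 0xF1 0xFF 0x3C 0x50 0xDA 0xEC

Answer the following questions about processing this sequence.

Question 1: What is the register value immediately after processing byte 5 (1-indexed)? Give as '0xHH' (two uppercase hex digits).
After byte 1 (0xF1): reg=0x86
After byte 2 (0xFF): reg=0x68
After byte 3 (0x3C): reg=0xAB
After byte 4 (0x50): reg=0xEF
After byte 5 (0xDA): reg=0x8B

Answer: 0x8B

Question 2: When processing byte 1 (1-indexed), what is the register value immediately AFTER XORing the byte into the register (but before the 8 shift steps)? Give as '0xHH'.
Register before byte 1: 0xAA
Byte 1: 0xF1
0xAA XOR 0xF1 = 0x5B

Answer: 0x5B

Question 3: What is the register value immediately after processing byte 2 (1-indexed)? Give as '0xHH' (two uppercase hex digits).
After byte 1 (0xF1): reg=0x86
After byte 2 (0xFF): reg=0x68

Answer: 0x68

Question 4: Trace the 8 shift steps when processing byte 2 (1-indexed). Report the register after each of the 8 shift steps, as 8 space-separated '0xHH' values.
After byte 1 (0xF1): reg=0x86
Register before byte 2: 0x86
After XOR with byte 0xFF: 0x79

Answer: 0xF2 0xE3 0xC1 0x85 0x0D 0x1A 0x34 0x68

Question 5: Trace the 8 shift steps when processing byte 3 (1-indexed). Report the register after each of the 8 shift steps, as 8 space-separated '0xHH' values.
After byte 1 (0xF1): reg=0x86
After byte 2 (0xFF): reg=0x68
Register before byte 3: 0x68
After XOR with byte 0x3C: 0x54

Answer: 0xA8 0x57 0xAE 0x5B 0xB6 0x6B 0xD6 0xAB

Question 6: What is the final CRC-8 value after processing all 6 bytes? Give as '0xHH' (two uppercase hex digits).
Answer: 0x32

Derivation:
After byte 1 (0xF1): reg=0x86
After byte 2 (0xFF): reg=0x68
After byte 3 (0x3C): reg=0xAB
After byte 4 (0x50): reg=0xEF
After byte 5 (0xDA): reg=0x8B
After byte 6 (0xEC): reg=0x32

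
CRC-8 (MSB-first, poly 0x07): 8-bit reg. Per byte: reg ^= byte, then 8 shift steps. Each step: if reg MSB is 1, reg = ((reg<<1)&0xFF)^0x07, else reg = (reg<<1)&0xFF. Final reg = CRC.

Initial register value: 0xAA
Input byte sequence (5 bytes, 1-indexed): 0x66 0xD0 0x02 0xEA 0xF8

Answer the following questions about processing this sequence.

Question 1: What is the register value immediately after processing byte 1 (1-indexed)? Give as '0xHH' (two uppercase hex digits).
Answer: 0x6A

Derivation:
After byte 1 (0x66): reg=0x6A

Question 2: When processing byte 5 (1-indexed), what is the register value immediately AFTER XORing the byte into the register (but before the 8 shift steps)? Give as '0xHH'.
Answer: 0x27

Derivation:
Register before byte 5: 0xDF
Byte 5: 0xF8
0xDF XOR 0xF8 = 0x27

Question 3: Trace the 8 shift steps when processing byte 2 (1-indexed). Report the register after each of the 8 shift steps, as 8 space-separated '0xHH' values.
After byte 1 (0x66): reg=0x6A
Register before byte 2: 0x6A
After XOR with byte 0xD0: 0xBA

Answer: 0x73 0xE6 0xCB 0x91 0x25 0x4A 0x94 0x2F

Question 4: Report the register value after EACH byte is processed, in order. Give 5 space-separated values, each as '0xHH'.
0x6A 0x2F 0xC3 0xDF 0xF5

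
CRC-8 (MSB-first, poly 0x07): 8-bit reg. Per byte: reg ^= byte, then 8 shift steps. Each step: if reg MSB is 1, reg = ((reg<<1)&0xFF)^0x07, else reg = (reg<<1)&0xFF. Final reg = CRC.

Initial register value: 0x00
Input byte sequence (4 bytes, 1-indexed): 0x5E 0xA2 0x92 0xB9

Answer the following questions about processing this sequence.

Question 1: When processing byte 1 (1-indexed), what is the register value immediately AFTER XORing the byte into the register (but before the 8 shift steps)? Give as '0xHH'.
Answer: 0x5E

Derivation:
Register before byte 1: 0x00
Byte 1: 0x5E
0x00 XOR 0x5E = 0x5E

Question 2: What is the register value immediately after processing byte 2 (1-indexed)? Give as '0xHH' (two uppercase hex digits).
Answer: 0xBD

Derivation:
After byte 1 (0x5E): reg=0x9D
After byte 2 (0xA2): reg=0xBD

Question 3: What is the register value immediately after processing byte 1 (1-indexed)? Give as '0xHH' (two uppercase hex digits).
After byte 1 (0x5E): reg=0x9D

Answer: 0x9D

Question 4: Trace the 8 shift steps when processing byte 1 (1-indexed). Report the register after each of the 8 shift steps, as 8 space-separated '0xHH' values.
Register before byte 1: 0x00
After XOR with byte 0x5E: 0x5E

Answer: 0xBC 0x7F 0xFE 0xFB 0xF1 0xE5 0xCD 0x9D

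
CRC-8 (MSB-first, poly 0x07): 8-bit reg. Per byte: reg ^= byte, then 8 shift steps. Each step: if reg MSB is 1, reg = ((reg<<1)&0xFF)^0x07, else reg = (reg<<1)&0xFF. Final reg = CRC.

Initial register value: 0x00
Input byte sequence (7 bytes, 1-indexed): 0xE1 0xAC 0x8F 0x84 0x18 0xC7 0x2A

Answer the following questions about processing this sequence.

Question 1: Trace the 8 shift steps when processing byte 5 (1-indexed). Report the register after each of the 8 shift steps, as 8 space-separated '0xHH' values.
Answer: 0x70 0xE0 0xC7 0x89 0x15 0x2A 0x54 0xA8

Derivation:
After byte 1 (0xE1): reg=0xA9
After byte 2 (0xAC): reg=0x1B
After byte 3 (0x8F): reg=0xE5
After byte 4 (0x84): reg=0x20
Register before byte 5: 0x20
After XOR with byte 0x18: 0x38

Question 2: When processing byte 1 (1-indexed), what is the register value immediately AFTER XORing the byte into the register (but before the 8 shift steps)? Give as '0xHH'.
Answer: 0xE1

Derivation:
Register before byte 1: 0x00
Byte 1: 0xE1
0x00 XOR 0xE1 = 0xE1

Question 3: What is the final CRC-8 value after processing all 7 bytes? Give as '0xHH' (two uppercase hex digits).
Answer: 0xE0

Derivation:
After byte 1 (0xE1): reg=0xA9
After byte 2 (0xAC): reg=0x1B
After byte 3 (0x8F): reg=0xE5
After byte 4 (0x84): reg=0x20
After byte 5 (0x18): reg=0xA8
After byte 6 (0xC7): reg=0x0A
After byte 7 (0x2A): reg=0xE0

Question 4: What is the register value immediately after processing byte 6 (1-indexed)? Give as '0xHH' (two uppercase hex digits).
Answer: 0x0A

Derivation:
After byte 1 (0xE1): reg=0xA9
After byte 2 (0xAC): reg=0x1B
After byte 3 (0x8F): reg=0xE5
After byte 4 (0x84): reg=0x20
After byte 5 (0x18): reg=0xA8
After byte 6 (0xC7): reg=0x0A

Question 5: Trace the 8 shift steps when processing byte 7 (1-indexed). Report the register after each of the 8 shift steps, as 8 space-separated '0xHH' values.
Answer: 0x40 0x80 0x07 0x0E 0x1C 0x38 0x70 0xE0

Derivation:
After byte 1 (0xE1): reg=0xA9
After byte 2 (0xAC): reg=0x1B
After byte 3 (0x8F): reg=0xE5
After byte 4 (0x84): reg=0x20
After byte 5 (0x18): reg=0xA8
After byte 6 (0xC7): reg=0x0A
Register before byte 7: 0x0A
After XOR with byte 0x2A: 0x20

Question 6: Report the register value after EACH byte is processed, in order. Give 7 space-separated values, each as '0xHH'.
0xA9 0x1B 0xE5 0x20 0xA8 0x0A 0xE0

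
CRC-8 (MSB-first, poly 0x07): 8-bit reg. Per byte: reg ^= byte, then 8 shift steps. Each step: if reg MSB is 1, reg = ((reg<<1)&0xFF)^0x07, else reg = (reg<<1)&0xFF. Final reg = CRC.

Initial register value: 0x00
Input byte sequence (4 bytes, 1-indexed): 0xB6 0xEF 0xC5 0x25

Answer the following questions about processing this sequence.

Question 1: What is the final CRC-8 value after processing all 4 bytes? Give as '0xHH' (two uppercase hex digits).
After byte 1 (0xB6): reg=0x0B
After byte 2 (0xEF): reg=0xB2
After byte 3 (0xC5): reg=0x42
After byte 4 (0x25): reg=0x32

Answer: 0x32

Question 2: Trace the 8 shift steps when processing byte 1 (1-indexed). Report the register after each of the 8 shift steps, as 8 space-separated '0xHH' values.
Register before byte 1: 0x00
After XOR with byte 0xB6: 0xB6

Answer: 0x6B 0xD6 0xAB 0x51 0xA2 0x43 0x86 0x0B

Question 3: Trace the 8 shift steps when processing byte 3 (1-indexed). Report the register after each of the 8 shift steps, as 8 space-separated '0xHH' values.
After byte 1 (0xB6): reg=0x0B
After byte 2 (0xEF): reg=0xB2
Register before byte 3: 0xB2
After XOR with byte 0xC5: 0x77

Answer: 0xEE 0xDB 0xB1 0x65 0xCA 0x93 0x21 0x42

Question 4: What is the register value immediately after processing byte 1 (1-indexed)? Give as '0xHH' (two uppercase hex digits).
Answer: 0x0B

Derivation:
After byte 1 (0xB6): reg=0x0B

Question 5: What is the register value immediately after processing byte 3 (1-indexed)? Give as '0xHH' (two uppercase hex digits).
Answer: 0x42

Derivation:
After byte 1 (0xB6): reg=0x0B
After byte 2 (0xEF): reg=0xB2
After byte 3 (0xC5): reg=0x42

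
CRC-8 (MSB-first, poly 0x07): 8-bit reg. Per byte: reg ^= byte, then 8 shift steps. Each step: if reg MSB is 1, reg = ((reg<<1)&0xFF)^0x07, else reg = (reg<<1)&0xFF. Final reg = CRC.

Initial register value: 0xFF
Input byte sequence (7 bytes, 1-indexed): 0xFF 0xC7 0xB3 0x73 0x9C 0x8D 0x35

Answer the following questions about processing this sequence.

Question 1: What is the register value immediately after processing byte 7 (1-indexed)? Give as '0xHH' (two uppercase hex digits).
Answer: 0xAD

Derivation:
After byte 1 (0xFF): reg=0x00
After byte 2 (0xC7): reg=0x5B
After byte 3 (0xB3): reg=0x96
After byte 4 (0x73): reg=0xB5
After byte 5 (0x9C): reg=0xDF
After byte 6 (0x8D): reg=0xB9
After byte 7 (0x35): reg=0xAD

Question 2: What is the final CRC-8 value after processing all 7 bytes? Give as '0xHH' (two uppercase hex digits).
Answer: 0xAD

Derivation:
After byte 1 (0xFF): reg=0x00
After byte 2 (0xC7): reg=0x5B
After byte 3 (0xB3): reg=0x96
After byte 4 (0x73): reg=0xB5
After byte 5 (0x9C): reg=0xDF
After byte 6 (0x8D): reg=0xB9
After byte 7 (0x35): reg=0xAD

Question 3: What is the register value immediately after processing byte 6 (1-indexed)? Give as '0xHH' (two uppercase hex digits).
Answer: 0xB9

Derivation:
After byte 1 (0xFF): reg=0x00
After byte 2 (0xC7): reg=0x5B
After byte 3 (0xB3): reg=0x96
After byte 4 (0x73): reg=0xB5
After byte 5 (0x9C): reg=0xDF
After byte 6 (0x8D): reg=0xB9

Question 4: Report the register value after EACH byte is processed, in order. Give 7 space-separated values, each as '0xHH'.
0x00 0x5B 0x96 0xB5 0xDF 0xB9 0xAD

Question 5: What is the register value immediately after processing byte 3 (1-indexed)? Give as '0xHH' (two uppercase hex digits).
After byte 1 (0xFF): reg=0x00
After byte 2 (0xC7): reg=0x5B
After byte 3 (0xB3): reg=0x96

Answer: 0x96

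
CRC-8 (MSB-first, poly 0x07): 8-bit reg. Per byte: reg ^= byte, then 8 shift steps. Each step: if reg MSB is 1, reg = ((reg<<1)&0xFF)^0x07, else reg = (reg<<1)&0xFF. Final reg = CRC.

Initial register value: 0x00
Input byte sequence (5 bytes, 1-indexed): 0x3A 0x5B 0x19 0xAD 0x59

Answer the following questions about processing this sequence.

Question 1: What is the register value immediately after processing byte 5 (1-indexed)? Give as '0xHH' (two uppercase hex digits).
After byte 1 (0x3A): reg=0xA6
After byte 2 (0x5B): reg=0xFD
After byte 3 (0x19): reg=0xB2
After byte 4 (0xAD): reg=0x5D
After byte 5 (0x59): reg=0x1C

Answer: 0x1C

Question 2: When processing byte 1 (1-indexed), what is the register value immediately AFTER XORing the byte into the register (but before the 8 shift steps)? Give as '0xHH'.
Answer: 0x3A

Derivation:
Register before byte 1: 0x00
Byte 1: 0x3A
0x00 XOR 0x3A = 0x3A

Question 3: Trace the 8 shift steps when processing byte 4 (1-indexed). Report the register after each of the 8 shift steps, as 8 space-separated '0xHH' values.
Answer: 0x3E 0x7C 0xF8 0xF7 0xE9 0xD5 0xAD 0x5D

Derivation:
After byte 1 (0x3A): reg=0xA6
After byte 2 (0x5B): reg=0xFD
After byte 3 (0x19): reg=0xB2
Register before byte 4: 0xB2
After XOR with byte 0xAD: 0x1F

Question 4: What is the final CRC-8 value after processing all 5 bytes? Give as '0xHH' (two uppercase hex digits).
After byte 1 (0x3A): reg=0xA6
After byte 2 (0x5B): reg=0xFD
After byte 3 (0x19): reg=0xB2
After byte 4 (0xAD): reg=0x5D
After byte 5 (0x59): reg=0x1C

Answer: 0x1C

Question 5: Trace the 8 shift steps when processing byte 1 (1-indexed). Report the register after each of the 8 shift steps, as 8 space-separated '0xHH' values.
Register before byte 1: 0x00
After XOR with byte 0x3A: 0x3A

Answer: 0x74 0xE8 0xD7 0xA9 0x55 0xAA 0x53 0xA6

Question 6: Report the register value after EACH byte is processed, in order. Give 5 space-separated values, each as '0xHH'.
0xA6 0xFD 0xB2 0x5D 0x1C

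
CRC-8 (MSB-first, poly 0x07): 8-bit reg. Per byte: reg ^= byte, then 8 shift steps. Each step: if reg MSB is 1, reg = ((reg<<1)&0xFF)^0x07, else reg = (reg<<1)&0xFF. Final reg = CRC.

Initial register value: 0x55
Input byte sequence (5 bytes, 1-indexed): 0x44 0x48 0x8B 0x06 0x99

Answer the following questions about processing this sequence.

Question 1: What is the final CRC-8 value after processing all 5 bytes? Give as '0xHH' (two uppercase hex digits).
After byte 1 (0x44): reg=0x77
After byte 2 (0x48): reg=0xBD
After byte 3 (0x8B): reg=0x82
After byte 4 (0x06): reg=0x95
After byte 5 (0x99): reg=0x24

Answer: 0x24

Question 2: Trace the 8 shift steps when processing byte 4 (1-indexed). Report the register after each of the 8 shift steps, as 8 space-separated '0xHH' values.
After byte 1 (0x44): reg=0x77
After byte 2 (0x48): reg=0xBD
After byte 3 (0x8B): reg=0x82
Register before byte 4: 0x82
After XOR with byte 0x06: 0x84

Answer: 0x0F 0x1E 0x3C 0x78 0xF0 0xE7 0xC9 0x95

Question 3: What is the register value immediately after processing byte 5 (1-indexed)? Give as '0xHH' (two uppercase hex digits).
After byte 1 (0x44): reg=0x77
After byte 2 (0x48): reg=0xBD
After byte 3 (0x8B): reg=0x82
After byte 4 (0x06): reg=0x95
After byte 5 (0x99): reg=0x24

Answer: 0x24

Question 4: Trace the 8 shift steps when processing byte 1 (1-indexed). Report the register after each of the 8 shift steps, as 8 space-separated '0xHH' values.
Answer: 0x22 0x44 0x88 0x17 0x2E 0x5C 0xB8 0x77

Derivation:
Register before byte 1: 0x55
After XOR with byte 0x44: 0x11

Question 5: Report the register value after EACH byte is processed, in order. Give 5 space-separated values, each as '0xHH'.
0x77 0xBD 0x82 0x95 0x24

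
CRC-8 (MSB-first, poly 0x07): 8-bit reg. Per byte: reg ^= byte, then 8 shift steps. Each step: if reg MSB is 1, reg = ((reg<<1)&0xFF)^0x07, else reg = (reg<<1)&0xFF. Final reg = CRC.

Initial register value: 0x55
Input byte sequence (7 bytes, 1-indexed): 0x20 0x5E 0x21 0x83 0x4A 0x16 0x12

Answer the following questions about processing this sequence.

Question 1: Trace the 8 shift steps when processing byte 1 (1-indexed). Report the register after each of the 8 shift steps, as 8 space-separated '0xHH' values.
Register before byte 1: 0x55
After XOR with byte 0x20: 0x75

Answer: 0xEA 0xD3 0xA1 0x45 0x8A 0x13 0x26 0x4C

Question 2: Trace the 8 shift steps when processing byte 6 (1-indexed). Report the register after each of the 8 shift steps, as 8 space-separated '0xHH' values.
Answer: 0x1A 0x34 0x68 0xD0 0xA7 0x49 0x92 0x23

Derivation:
After byte 1 (0x20): reg=0x4C
After byte 2 (0x5E): reg=0x7E
After byte 3 (0x21): reg=0x9A
After byte 4 (0x83): reg=0x4F
After byte 5 (0x4A): reg=0x1B
Register before byte 6: 0x1B
After XOR with byte 0x16: 0x0D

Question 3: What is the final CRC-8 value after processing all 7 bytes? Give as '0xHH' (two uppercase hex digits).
After byte 1 (0x20): reg=0x4C
After byte 2 (0x5E): reg=0x7E
After byte 3 (0x21): reg=0x9A
After byte 4 (0x83): reg=0x4F
After byte 5 (0x4A): reg=0x1B
After byte 6 (0x16): reg=0x23
After byte 7 (0x12): reg=0x97

Answer: 0x97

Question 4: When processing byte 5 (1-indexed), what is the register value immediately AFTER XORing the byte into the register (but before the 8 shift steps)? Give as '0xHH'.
Register before byte 5: 0x4F
Byte 5: 0x4A
0x4F XOR 0x4A = 0x05

Answer: 0x05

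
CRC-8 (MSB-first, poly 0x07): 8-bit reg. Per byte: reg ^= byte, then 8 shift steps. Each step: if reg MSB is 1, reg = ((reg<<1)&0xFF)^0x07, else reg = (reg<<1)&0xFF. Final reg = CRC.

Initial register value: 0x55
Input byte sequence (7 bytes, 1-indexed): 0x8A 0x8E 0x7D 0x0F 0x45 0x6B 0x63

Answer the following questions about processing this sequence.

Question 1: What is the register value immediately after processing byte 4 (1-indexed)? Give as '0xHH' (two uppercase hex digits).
After byte 1 (0x8A): reg=0x13
After byte 2 (0x8E): reg=0xDA
After byte 3 (0x7D): reg=0x7C
After byte 4 (0x0F): reg=0x5E

Answer: 0x5E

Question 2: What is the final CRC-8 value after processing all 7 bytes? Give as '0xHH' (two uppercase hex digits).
After byte 1 (0x8A): reg=0x13
After byte 2 (0x8E): reg=0xDA
After byte 3 (0x7D): reg=0x7C
After byte 4 (0x0F): reg=0x5E
After byte 5 (0x45): reg=0x41
After byte 6 (0x6B): reg=0xD6
After byte 7 (0x63): reg=0x02

Answer: 0x02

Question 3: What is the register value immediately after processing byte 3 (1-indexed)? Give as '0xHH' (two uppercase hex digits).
After byte 1 (0x8A): reg=0x13
After byte 2 (0x8E): reg=0xDA
After byte 3 (0x7D): reg=0x7C

Answer: 0x7C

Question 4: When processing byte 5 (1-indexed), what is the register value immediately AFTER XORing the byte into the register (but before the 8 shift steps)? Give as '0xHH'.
Register before byte 5: 0x5E
Byte 5: 0x45
0x5E XOR 0x45 = 0x1B

Answer: 0x1B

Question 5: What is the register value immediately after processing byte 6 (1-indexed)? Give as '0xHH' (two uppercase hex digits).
After byte 1 (0x8A): reg=0x13
After byte 2 (0x8E): reg=0xDA
After byte 3 (0x7D): reg=0x7C
After byte 4 (0x0F): reg=0x5E
After byte 5 (0x45): reg=0x41
After byte 6 (0x6B): reg=0xD6

Answer: 0xD6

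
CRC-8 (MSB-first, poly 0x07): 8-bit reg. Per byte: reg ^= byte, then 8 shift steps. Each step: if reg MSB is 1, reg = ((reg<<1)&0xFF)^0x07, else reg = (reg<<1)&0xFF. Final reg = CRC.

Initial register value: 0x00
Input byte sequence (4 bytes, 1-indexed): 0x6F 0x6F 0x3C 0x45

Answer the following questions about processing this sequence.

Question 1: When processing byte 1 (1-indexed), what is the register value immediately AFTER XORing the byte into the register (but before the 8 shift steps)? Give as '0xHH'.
Register before byte 1: 0x00
Byte 1: 0x6F
0x00 XOR 0x6F = 0x6F

Answer: 0x6F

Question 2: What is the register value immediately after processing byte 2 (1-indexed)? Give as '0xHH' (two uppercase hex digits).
Answer: 0x3C

Derivation:
After byte 1 (0x6F): reg=0x0A
After byte 2 (0x6F): reg=0x3C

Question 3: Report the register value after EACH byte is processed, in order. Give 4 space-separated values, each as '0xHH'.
0x0A 0x3C 0x00 0xDC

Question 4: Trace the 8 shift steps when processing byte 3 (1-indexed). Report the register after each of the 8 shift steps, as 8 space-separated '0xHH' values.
Answer: 0x00 0x00 0x00 0x00 0x00 0x00 0x00 0x00

Derivation:
After byte 1 (0x6F): reg=0x0A
After byte 2 (0x6F): reg=0x3C
Register before byte 3: 0x3C
After XOR with byte 0x3C: 0x00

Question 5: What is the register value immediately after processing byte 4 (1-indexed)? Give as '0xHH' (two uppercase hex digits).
After byte 1 (0x6F): reg=0x0A
After byte 2 (0x6F): reg=0x3C
After byte 3 (0x3C): reg=0x00
After byte 4 (0x45): reg=0xDC

Answer: 0xDC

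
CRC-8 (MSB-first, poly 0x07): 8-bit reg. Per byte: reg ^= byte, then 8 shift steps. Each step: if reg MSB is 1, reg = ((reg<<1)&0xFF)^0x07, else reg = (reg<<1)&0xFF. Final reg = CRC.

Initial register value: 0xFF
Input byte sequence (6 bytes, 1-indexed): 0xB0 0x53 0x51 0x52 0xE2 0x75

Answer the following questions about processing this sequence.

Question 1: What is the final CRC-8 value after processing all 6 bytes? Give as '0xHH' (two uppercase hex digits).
Answer: 0x87

Derivation:
After byte 1 (0xB0): reg=0xEA
After byte 2 (0x53): reg=0x26
After byte 3 (0x51): reg=0x42
After byte 4 (0x52): reg=0x70
After byte 5 (0xE2): reg=0xF7
After byte 6 (0x75): reg=0x87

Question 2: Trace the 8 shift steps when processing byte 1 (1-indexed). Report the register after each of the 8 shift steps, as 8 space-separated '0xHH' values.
Register before byte 1: 0xFF
After XOR with byte 0xB0: 0x4F

Answer: 0x9E 0x3B 0x76 0xEC 0xDF 0xB9 0x75 0xEA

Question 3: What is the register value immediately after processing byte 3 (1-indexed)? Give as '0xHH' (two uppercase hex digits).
Answer: 0x42

Derivation:
After byte 1 (0xB0): reg=0xEA
After byte 2 (0x53): reg=0x26
After byte 3 (0x51): reg=0x42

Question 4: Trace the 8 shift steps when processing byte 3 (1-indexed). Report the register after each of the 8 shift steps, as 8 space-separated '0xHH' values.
Answer: 0xEE 0xDB 0xB1 0x65 0xCA 0x93 0x21 0x42

Derivation:
After byte 1 (0xB0): reg=0xEA
After byte 2 (0x53): reg=0x26
Register before byte 3: 0x26
After XOR with byte 0x51: 0x77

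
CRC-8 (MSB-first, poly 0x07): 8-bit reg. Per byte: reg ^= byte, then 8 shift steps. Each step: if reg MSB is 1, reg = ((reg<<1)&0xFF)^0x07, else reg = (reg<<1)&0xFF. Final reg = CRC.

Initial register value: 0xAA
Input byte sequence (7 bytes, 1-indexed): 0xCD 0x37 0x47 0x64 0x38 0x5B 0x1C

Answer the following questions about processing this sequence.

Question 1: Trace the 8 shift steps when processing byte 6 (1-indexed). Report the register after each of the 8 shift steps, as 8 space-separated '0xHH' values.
After byte 1 (0xCD): reg=0x32
After byte 2 (0x37): reg=0x1B
After byte 3 (0x47): reg=0x93
After byte 4 (0x64): reg=0xCB
After byte 5 (0x38): reg=0xD7
Register before byte 6: 0xD7
After XOR with byte 0x5B: 0x8C

Answer: 0x1F 0x3E 0x7C 0xF8 0xF7 0xE9 0xD5 0xAD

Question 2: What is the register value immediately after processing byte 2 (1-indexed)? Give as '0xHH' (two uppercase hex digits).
After byte 1 (0xCD): reg=0x32
After byte 2 (0x37): reg=0x1B

Answer: 0x1B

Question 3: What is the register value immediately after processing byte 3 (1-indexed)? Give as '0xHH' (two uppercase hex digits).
Answer: 0x93

Derivation:
After byte 1 (0xCD): reg=0x32
After byte 2 (0x37): reg=0x1B
After byte 3 (0x47): reg=0x93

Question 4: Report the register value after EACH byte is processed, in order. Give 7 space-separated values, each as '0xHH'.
0x32 0x1B 0x93 0xCB 0xD7 0xAD 0x1E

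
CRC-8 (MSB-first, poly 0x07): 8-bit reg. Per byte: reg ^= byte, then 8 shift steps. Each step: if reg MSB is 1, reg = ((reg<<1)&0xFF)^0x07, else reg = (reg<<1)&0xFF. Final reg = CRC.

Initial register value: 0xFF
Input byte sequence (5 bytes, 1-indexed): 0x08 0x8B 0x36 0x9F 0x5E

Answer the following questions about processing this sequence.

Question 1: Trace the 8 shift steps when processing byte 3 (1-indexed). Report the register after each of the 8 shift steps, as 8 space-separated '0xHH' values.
After byte 1 (0x08): reg=0xCB
After byte 2 (0x8B): reg=0xC7
Register before byte 3: 0xC7
After XOR with byte 0x36: 0xF1

Answer: 0xE5 0xCD 0x9D 0x3D 0x7A 0xF4 0xEF 0xD9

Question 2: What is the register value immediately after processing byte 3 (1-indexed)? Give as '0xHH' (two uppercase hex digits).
Answer: 0xD9

Derivation:
After byte 1 (0x08): reg=0xCB
After byte 2 (0x8B): reg=0xC7
After byte 3 (0x36): reg=0xD9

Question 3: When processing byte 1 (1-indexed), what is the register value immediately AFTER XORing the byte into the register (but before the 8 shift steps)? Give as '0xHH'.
Register before byte 1: 0xFF
Byte 1: 0x08
0xFF XOR 0x08 = 0xF7

Answer: 0xF7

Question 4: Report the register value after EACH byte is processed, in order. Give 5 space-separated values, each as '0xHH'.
0xCB 0xC7 0xD9 0xD5 0xB8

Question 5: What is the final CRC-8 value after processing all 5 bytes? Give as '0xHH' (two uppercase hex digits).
Answer: 0xB8

Derivation:
After byte 1 (0x08): reg=0xCB
After byte 2 (0x8B): reg=0xC7
After byte 3 (0x36): reg=0xD9
After byte 4 (0x9F): reg=0xD5
After byte 5 (0x5E): reg=0xB8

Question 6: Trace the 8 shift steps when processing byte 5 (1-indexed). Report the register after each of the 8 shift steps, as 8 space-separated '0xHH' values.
After byte 1 (0x08): reg=0xCB
After byte 2 (0x8B): reg=0xC7
After byte 3 (0x36): reg=0xD9
After byte 4 (0x9F): reg=0xD5
Register before byte 5: 0xD5
After XOR with byte 0x5E: 0x8B

Answer: 0x11 0x22 0x44 0x88 0x17 0x2E 0x5C 0xB8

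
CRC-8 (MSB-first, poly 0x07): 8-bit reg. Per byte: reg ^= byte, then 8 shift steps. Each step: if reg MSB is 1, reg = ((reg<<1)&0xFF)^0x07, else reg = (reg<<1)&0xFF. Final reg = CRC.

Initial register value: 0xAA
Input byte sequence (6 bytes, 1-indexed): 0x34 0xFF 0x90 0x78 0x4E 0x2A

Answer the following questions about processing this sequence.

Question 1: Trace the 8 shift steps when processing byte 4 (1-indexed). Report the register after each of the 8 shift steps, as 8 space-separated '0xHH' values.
Answer: 0xA1 0x45 0x8A 0x13 0x26 0x4C 0x98 0x37

Derivation:
After byte 1 (0x34): reg=0xD3
After byte 2 (0xFF): reg=0xC4
After byte 3 (0x90): reg=0xAB
Register before byte 4: 0xAB
After XOR with byte 0x78: 0xD3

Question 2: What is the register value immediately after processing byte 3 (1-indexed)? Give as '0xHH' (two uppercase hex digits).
Answer: 0xAB

Derivation:
After byte 1 (0x34): reg=0xD3
After byte 2 (0xFF): reg=0xC4
After byte 3 (0x90): reg=0xAB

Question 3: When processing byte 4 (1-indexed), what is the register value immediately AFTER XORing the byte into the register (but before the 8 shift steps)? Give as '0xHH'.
Answer: 0xD3

Derivation:
Register before byte 4: 0xAB
Byte 4: 0x78
0xAB XOR 0x78 = 0xD3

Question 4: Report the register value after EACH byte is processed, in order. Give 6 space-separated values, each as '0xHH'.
0xD3 0xC4 0xAB 0x37 0x68 0xC9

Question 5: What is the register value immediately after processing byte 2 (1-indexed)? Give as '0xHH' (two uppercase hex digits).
After byte 1 (0x34): reg=0xD3
After byte 2 (0xFF): reg=0xC4

Answer: 0xC4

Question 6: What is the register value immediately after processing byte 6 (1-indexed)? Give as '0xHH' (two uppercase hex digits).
Answer: 0xC9

Derivation:
After byte 1 (0x34): reg=0xD3
After byte 2 (0xFF): reg=0xC4
After byte 3 (0x90): reg=0xAB
After byte 4 (0x78): reg=0x37
After byte 5 (0x4E): reg=0x68
After byte 6 (0x2A): reg=0xC9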